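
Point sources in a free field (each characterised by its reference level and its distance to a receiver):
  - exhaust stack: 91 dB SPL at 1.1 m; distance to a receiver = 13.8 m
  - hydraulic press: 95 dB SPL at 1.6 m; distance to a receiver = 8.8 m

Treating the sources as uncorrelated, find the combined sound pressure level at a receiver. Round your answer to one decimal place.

First find each source's level at the receiver (point-source: −20·log₁₀(r/r_ref)), then combine on an intensity basis.
exhaust stack: 91 − 20·log₁₀(13.8/1.1) = 91 − 21.97 = 69.03 dB SPL.
hydraulic press: 95 − 20·log₁₀(8.8/1.6) = 95 − 14.81 = 80.19 dB SPL.
Σ 10^(L/10) = 1.125e+08 → L_total = 10·log₁₀(1.125e+08) = 80.51 dB SPL.

80.5 dB SPL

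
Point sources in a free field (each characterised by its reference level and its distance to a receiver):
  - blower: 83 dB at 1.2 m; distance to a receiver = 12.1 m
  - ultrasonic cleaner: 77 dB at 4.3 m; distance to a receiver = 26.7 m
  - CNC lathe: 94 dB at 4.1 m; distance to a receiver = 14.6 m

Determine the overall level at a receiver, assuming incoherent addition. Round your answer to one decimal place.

83.0 dB

Propagate each source to the receiver with L = L_ref − 20·log₁₀(r/r_ref), then add intensities.
blower: 83 − 20·log₁₀(12.1/1.2) = 83 − 20.07 = 62.93 dB.
ultrasonic cleaner: 77 − 20·log₁₀(26.7/4.3) = 77 − 15.86 = 61.14 dB.
CNC lathe: 94 − 20·log₁₀(14.6/4.1) = 94 − 11.03 = 82.97 dB.
Σ 10^(L/10) = 2.014e+08 → L_total = 10·log₁₀(2.014e+08) = 83.04 dB.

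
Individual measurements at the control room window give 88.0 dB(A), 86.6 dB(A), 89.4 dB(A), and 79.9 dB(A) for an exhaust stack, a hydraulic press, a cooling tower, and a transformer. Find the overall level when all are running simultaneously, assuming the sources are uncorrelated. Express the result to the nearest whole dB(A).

For uncorrelated sources the intensities add, so convert each level to linear form, sum, and take 10·log₁₀ of the total.
Σ 10^(L/10) = 10^(88.0/10) + 10^(86.6/10) + 10^(89.4/10) + 10^(79.9/10) = 2.057e+09.
L_total = 10·log₁₀(2.057e+09) = 93.13 dB(A).

93 dB(A)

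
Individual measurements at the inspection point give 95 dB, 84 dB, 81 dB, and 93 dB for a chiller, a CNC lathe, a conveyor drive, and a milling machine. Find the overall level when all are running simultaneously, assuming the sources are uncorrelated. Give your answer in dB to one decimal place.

For uncorrelated sources the intensities add, so convert each level to linear form, sum, and take 10·log₁₀ of the total.
Σ 10^(L/10) = 10^(95/10) + 10^(84/10) + 10^(81/10) + 10^(93/10) = 5.535e+09.
L_total = 10·log₁₀(5.535e+09) = 97.43 dB.

97.4 dB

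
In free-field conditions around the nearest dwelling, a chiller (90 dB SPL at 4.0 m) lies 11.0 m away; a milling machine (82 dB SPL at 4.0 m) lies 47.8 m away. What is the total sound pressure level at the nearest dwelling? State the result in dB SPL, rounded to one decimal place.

Apply inverse-square spreading to bring every level to the receiver, then sum 10^(L/10).
chiller: 90 − 20·log₁₀(11.0/4.0) = 90 − 8.79 = 81.21 dB SPL.
milling machine: 82 − 20·log₁₀(47.8/4.0) = 82 − 21.55 = 60.45 dB SPL.
Σ 10^(L/10) = 1.333e+08 → L_total = 10·log₁₀(1.333e+08) = 81.25 dB SPL.

81.2 dB SPL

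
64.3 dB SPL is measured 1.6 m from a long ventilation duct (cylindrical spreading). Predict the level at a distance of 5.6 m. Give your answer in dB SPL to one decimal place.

Line-source attenuation: ΔL = 10·log₁₀(r₂/r₁) = 10·log₁₀(5.6/1.6) = 5.441 dB.
L₂ = 64.3 − 10·log₁₀(5.6/1.6) = 64.3 − 5.441 = 58.86 dB SPL.

58.9 dB SPL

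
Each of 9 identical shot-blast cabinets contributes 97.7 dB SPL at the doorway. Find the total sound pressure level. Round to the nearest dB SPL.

107 dB SPL

With 9 equal, uncorrelated contributions the intensity is 9× that of one unit, giving a rise of 10·log₁₀ 9.
L_total = 97.7 + 10·log₁₀(9) = 97.7 + 9.542 = 107.24 dB SPL.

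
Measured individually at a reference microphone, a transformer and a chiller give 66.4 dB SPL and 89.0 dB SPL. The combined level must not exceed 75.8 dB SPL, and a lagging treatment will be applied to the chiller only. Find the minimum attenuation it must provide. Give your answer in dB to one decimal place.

13.7 dB

The untreated sources together contribute 10^(66.4/10) = 4.365e+06, i.e. 66.40 dB SPL.
To meet 75.8 dB SPL overall, the treated chiller may contribute at most 10^(75.8/10) − 4.365e+06 = 3.365e+07, i.e. 75.27 dB SPL.
Required insertion loss = 89.0 − 75.27 = 13.73 dB.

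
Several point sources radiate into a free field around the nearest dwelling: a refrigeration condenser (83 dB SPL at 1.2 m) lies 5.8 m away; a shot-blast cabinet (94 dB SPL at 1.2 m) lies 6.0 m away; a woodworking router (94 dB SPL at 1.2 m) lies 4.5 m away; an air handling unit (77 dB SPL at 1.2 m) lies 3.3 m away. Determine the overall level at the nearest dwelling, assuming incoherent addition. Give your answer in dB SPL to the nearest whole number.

85 dB SPL

Apply inverse-square spreading to bring every level to the receiver, then sum 10^(L/10).
refrigeration condenser: 83 − 20·log₁₀(5.8/1.2) = 83 − 13.68 = 69.32 dB SPL.
shot-blast cabinet: 94 − 20·log₁₀(6.0/1.2) = 94 − 13.98 = 80.02 dB SPL.
woodworking router: 94 − 20·log₁₀(4.5/1.2) = 94 − 11.48 = 82.52 dB SPL.
air handling unit: 77 − 20·log₁₀(3.3/1.2) = 77 − 8.79 = 68.21 dB SPL.
Σ 10^(L/10) = 2.943e+08 → L_total = 10·log₁₀(2.943e+08) = 84.69 dB SPL.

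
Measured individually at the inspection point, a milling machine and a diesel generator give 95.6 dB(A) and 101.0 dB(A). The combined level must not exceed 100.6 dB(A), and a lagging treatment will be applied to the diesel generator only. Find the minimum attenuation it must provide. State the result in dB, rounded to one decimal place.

Everything except the diesel generator sums to 10^(95.6/10) = 3.631e+09 in linear terms, 95.60 dB(A).
To meet 100.6 dB(A) overall, the treated diesel generator may contribute at most 10^(100.6/10) − 3.631e+09 = 7.851e+09, i.e. 98.95 dB(A).
Required insertion loss = 101.0 − 98.95 = 2.05 dB.

2.1 dB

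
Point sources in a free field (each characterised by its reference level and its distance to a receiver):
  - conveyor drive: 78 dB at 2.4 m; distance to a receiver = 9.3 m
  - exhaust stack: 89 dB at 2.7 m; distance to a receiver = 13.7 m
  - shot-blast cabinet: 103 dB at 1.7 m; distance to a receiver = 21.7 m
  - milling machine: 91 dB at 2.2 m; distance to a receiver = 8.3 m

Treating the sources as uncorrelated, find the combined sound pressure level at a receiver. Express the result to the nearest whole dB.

84 dB

First find each source's level at the receiver (point-source: −20·log₁₀(r/r_ref)), then combine on an intensity basis.
conveyor drive: 78 − 20·log₁₀(9.3/2.4) = 78 − 11.77 = 66.23 dB.
exhaust stack: 89 − 20·log₁₀(13.7/2.7) = 89 − 14.11 = 74.89 dB.
shot-blast cabinet: 103 − 20·log₁₀(21.7/1.7) = 103 − 22.12 = 80.88 dB.
milling machine: 91 − 20·log₁₀(8.3/2.2) = 91 − 11.53 = 79.47 dB.
Σ 10^(L/10) = 2.460e+08 → L_total = 10·log₁₀(2.460e+08) = 83.91 dB.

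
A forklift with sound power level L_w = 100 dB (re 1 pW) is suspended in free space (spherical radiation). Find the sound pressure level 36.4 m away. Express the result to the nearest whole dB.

58 dB

Free-field spherical radiation: L_p = L_w − 10·log₁₀(4π·r²), r = 36.4 m.
4π·r² = 1.665e+04 m², 10·log₁₀ of that is 42.214 dB.
L_p = 100 − 42.214 = 57.79 dB.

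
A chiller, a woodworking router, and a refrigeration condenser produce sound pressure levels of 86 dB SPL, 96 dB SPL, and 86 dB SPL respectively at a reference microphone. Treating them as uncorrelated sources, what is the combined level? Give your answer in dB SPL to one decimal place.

For uncorrelated sources the intensities add, so convert each level to linear form, sum, and take 10·log₁₀ of the total.
Σ 10^(L/10) = 10^(86/10) + 10^(96/10) + 10^(86/10) = 4.777e+09.
L_total = 10·log₁₀(4.777e+09) = 96.79 dB SPL.

96.8 dB SPL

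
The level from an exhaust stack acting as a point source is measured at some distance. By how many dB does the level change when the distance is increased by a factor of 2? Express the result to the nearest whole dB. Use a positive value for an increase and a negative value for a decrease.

With spherical spreading the level changes by −20·log₁₀(r₂/r₁).
ΔL = −20·log₁₀(2) = -6.02 dB.

-6 dB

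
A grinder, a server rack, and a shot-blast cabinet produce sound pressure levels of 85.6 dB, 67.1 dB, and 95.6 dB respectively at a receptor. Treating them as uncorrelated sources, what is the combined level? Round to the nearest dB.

96 dB

Incoherent sources combine by intensity addition: L_total = 10·log₁₀(Σ 10^(L_i/10)).
Σ 10^(L/10) = 10^(85.6/10) + 10^(67.1/10) + 10^(95.6/10) = 3.999e+09.
L_total = 10·log₁₀(3.999e+09) = 96.02 dB.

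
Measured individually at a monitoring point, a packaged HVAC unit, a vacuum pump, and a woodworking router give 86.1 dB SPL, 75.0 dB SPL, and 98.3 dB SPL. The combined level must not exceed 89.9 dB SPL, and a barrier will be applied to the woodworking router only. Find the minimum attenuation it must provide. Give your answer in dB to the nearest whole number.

11 dB

The untreated sources together contribute 10^(86.1/10) + 10^(75.0/10) = 4.390e+08, i.e. 86.42 dB SPL.
The limit corresponds to 10^(89.9/10) = 9.772e+08; subtracting the fixed part leaves 5.382e+08 for the woodworking router, i.e. 87.31 dB SPL.
Required insertion loss = 98.3 − 87.31 = 10.99 dB.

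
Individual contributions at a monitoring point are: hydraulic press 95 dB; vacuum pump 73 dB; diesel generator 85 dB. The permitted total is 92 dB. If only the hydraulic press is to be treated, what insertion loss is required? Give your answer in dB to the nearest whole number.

4 dB

Fixed contribution from the other sources: Σ 10^(L/10) = 10^(73/10) + 10^(85/10) = 3.362e+08 (85.27 dB).
The limit corresponds to 10^(92/10) = 1.585e+09; subtracting the fixed part leaves 1.249e+09 for the hydraulic press, i.e. 90.96 dB.
So the hydraulic press must be reduced from 95 to 90.96 dB: IL = 4.04 dB.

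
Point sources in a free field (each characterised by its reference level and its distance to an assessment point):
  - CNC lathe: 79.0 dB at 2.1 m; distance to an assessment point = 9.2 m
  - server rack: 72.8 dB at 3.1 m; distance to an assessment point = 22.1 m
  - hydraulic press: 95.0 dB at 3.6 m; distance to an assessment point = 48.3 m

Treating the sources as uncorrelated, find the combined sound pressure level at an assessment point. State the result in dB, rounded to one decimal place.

73.4 dB

Propagate each source to the receiver with L = L_ref − 20·log₁₀(r/r_ref), then add intensities.
CNC lathe: 79.0 − 20·log₁₀(9.2/2.1) = 79.0 − 12.83 = 66.17 dB.
server rack: 72.8 − 20·log₁₀(22.1/3.1) = 72.8 − 17.06 = 55.74 dB.
hydraulic press: 95.0 − 20·log₁₀(48.3/3.6) = 95.0 − 22.55 = 72.45 dB.
Σ 10^(L/10) = 2.208e+07 → L_total = 10·log₁₀(2.208e+07) = 73.44 dB.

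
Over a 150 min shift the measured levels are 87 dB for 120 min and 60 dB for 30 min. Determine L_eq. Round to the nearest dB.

86 dB

Weight each interval's intensity by its duration and average over T = 150 min:
Σ tᵢ·10^(Lᵢ/10) = 120·10^(87/10) + 30·10^(60/10) = 6.017e+10.
L_eq = 10·log₁₀(6.017e+10/150) = 86.03 dB.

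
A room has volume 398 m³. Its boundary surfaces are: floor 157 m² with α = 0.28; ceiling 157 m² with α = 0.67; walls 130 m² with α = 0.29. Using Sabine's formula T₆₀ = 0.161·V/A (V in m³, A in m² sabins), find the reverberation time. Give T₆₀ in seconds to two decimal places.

Total absorption A = 157·0.28 + 157·0.67 + 130·0.29 = 186.85 m² sabins.
T₆₀ = 0.161·V/A = 0.161·398/186.85 = 0.343 s.

0.34 s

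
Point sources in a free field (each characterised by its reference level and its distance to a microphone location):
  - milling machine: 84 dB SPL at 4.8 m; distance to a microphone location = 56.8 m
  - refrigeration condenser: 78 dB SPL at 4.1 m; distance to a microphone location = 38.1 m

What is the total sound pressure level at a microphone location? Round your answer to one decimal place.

Apply inverse-square spreading to bring every level to the receiver, then sum 10^(L/10).
milling machine: 84 − 20·log₁₀(56.8/4.8) = 84 − 21.46 = 62.54 dB SPL.
refrigeration condenser: 78 − 20·log₁₀(38.1/4.1) = 78 − 19.36 = 58.64 dB SPL.
Σ 10^(L/10) = 2.525e+06 → L_total = 10·log₁₀(2.525e+06) = 64.02 dB SPL.

64.0 dB SPL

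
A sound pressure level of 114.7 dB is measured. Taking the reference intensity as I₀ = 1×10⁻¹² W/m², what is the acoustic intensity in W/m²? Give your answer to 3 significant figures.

0.295 W/m²

I/I₀ = 10^(114.7/10) = 2.951e+11, so I = 2.951e+11 × 10⁻¹² W/m².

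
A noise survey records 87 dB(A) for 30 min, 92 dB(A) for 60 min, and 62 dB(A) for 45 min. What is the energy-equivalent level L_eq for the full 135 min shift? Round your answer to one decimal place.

L_eq = 10·log₁₀[(1/T)·Σ tᵢ·10^(Lᵢ/10)] with T = 135 min.
Σ tᵢ·10^(Lᵢ/10) = 30·10^(87/10) + 60·10^(92/10) + 45·10^(62/10) = 1.102e+11.
L_eq = 10·log₁₀(1.102e+11/135) = 89.12 dB(A).

89.1 dB(A)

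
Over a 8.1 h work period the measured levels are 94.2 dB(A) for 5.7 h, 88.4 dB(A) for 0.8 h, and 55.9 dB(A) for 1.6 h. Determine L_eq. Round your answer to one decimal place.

The energy average is taken in the linear domain: L_eq = 10·log₁₀[(Σ tᵢ·10^(Lᵢ/10))/T], T = 8.1 h.
Σ tᵢ·10^(Lᵢ/10) = 5.7·10^(94.2/10) + 0.8·10^(88.4/10) + 1.6·10^(55.9/10) = 1.555e+10.
L_eq = 10·log₁₀(1.555e+10/8.1) = 92.83 dB(A).

92.8 dB(A)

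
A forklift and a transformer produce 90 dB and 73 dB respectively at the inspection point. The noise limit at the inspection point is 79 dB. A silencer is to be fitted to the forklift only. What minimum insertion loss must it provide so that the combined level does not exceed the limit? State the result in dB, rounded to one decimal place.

Fixed contribution from the other source: Σ 10^(L/10) = 10^(73/10) = 1.995e+07 (73.00 dB).
The limit corresponds to 10^(79/10) = 7.943e+07; subtracting the fixed part leaves 5.948e+07 for the forklift, i.e. 77.74 dB.
Required insertion loss = 90 − 77.74 = 12.26 dB.

12.3 dB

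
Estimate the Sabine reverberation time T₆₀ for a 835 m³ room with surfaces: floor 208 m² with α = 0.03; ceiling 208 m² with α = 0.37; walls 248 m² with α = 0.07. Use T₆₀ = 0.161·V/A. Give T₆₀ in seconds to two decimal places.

Total absorption A = 208·0.03 + 208·0.37 + 248·0.07 = 100.56 m² sabins.
T₆₀ = 0.161·V/A = 0.161·835/100.56 = 1.337 s.

1.34 s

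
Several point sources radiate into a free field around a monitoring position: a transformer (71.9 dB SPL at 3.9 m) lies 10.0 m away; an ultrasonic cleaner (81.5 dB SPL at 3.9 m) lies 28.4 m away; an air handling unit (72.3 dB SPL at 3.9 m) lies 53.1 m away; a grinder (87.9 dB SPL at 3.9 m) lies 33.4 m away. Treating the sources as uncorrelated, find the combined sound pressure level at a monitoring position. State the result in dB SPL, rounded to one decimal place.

Propagate each source to the receiver with L = L_ref − 20·log₁₀(r/r_ref), then add intensities.
transformer: 71.9 − 20·log₁₀(10.0/3.9) = 71.9 − 8.18 = 63.72 dB SPL.
ultrasonic cleaner: 81.5 − 20·log₁₀(28.4/3.9) = 81.5 − 17.25 = 64.25 dB SPL.
air handling unit: 72.3 − 20·log₁₀(53.1/3.9) = 72.3 − 22.68 = 49.62 dB SPL.
grinder: 87.9 − 20·log₁₀(33.4/3.9) = 87.9 − 18.65 = 69.25 dB SPL.
Σ 10^(L/10) = 1.352e+07 → L_total = 10·log₁₀(1.352e+07) = 71.31 dB SPL.

71.3 dB SPL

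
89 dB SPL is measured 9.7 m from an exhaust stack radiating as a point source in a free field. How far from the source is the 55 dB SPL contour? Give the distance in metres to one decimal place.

486.2 m

The 34.0 dB drop corresponds to a distance ratio of 10^(34.0/20) for a point source.
r₂ = 9.7·10^((89−55)/20) = 9.7·10^(34.0/20) = 486.15 m.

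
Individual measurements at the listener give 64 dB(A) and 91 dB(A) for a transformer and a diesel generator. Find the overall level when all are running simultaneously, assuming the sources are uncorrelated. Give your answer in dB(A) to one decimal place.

91.0 dB(A)

For uncorrelated sources the intensities add, so convert each level to linear form, sum, and take 10·log₁₀ of the total.
Σ 10^(L/10) = 10^(64/10) + 10^(91/10) = 1.261e+09.
L_total = 10·log₁₀(1.261e+09) = 91.01 dB(A).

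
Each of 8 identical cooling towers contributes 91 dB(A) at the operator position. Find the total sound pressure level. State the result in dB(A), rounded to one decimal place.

With 8 equal, uncorrelated contributions the intensity is 8× that of one unit, giving a rise of 10·log₁₀ 8.
L_total = 91 + 10·log₁₀(8) = 91 + 9.031 = 100.03 dB(A).

100.0 dB(A)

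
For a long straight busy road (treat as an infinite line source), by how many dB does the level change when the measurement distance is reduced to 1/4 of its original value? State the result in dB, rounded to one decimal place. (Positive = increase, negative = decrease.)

With cylindrical spreading the level changes by −10·log₁₀(r₂/r₁).
ΔL = −10·log₁₀(0.25) = +6.02 dB.

+6.0 dB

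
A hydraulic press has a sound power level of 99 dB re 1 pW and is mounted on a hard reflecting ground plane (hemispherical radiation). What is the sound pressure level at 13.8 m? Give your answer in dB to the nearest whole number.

L_p = L_w − 10·log₁₀(2π·r²) with r = 13.8 m.
2π·r² = 1197 m², 10·log₁₀ of that is 30.779 dB.
L_p = 99 − 30.779 = 68.22 dB.

68 dB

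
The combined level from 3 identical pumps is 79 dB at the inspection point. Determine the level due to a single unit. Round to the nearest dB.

74 dB

For N identical incoherent sources L_total = L₁ + 10·log₁₀ N, so L₁ = 79 − 10·log₁₀(3) = 79 − 4.771.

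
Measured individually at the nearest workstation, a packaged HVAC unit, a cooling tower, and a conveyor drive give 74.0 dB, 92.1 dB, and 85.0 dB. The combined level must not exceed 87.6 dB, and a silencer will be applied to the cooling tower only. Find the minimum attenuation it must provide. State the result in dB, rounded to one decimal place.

8.4 dB

Everything except the cooling tower sums to 10^(74.0/10) + 10^(85.0/10) = 3.413e+08 in linear terms, 85.33 dB.
To meet 87.6 dB overall, the treated cooling tower may contribute at most 10^(87.6/10) − 3.413e+08 = 2.341e+08, i.e. 83.69 dB.
Required insertion loss = 92.1 − 83.69 = 8.41 dB.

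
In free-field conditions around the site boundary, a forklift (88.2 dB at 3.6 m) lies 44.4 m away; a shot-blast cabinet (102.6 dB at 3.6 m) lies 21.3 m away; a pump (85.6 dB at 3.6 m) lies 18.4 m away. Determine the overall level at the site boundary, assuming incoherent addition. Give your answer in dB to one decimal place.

87.3 dB

First find each source's level at the receiver (point-source: −20·log₁₀(r/r_ref)), then combine on an intensity basis.
forklift: 88.2 − 20·log₁₀(44.4/3.6) = 88.2 − 21.82 = 66.38 dB.
shot-blast cabinet: 102.6 − 20·log₁₀(21.3/3.6) = 102.6 − 15.44 = 87.16 dB.
pump: 85.6 − 20·log₁₀(18.4/3.6) = 85.6 − 14.17 = 71.43 dB.
Σ 10^(L/10) = 5.381e+08 → L_total = 10·log₁₀(5.381e+08) = 87.31 dB.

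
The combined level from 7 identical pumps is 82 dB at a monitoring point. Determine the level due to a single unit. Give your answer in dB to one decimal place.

7 equal contributions raise the level by 10·log₁₀ 7 = 8.451 dB, so each unit alone gives 82 − 8.451.

73.5 dB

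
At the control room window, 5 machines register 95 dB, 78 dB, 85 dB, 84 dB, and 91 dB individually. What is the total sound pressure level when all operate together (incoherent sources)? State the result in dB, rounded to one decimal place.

97.0 dB

For uncorrelated sources the intensities add, so convert each level to linear form, sum, and take 10·log₁₀ of the total.
Σ 10^(L/10) = 10^(95/10) + 10^(78/10) + 10^(85/10) + 10^(84/10) + 10^(91/10) = 5.052e+09.
L_total = 10·log₁₀(5.052e+09) = 97.03 dB.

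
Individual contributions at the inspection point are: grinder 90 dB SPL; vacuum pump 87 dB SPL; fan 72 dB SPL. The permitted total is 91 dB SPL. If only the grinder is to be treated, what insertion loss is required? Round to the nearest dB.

Fixed contribution from the other sources: Σ 10^(L/10) = 10^(87/10) + 10^(72/10) = 5.170e+08 (87.14 dB SPL).
To meet 91 dB SPL overall, the treated grinder may contribute at most 10^(91/10) − 5.170e+08 = 7.419e+08, i.e. 88.70 dB SPL.
So the grinder must be reduced from 90 to 88.70 dB SPL: IL = 1.30 dB.

1 dB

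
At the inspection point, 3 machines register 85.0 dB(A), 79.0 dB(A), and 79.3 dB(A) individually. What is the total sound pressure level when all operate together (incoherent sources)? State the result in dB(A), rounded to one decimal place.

86.8 dB(A)

Incoherent sources combine by intensity addition: L_total = 10·log₁₀(Σ 10^(L_i/10)).
Σ 10^(L/10) = 10^(85.0/10) + 10^(79.0/10) + 10^(79.3/10) = 4.808e+08.
L_total = 10·log₁₀(4.808e+08) = 86.82 dB(A).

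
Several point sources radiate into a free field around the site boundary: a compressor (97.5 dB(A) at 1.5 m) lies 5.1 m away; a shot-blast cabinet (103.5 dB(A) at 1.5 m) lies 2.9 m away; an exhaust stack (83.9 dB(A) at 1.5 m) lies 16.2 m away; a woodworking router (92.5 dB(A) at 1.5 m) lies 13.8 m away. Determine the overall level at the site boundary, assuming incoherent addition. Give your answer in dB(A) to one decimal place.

Apply inverse-square spreading to bring every level to the receiver, then sum 10^(L/10).
compressor: 97.5 − 20·log₁₀(5.1/1.5) = 97.5 − 10.63 = 86.87 dB(A).
shot-blast cabinet: 103.5 − 20·log₁₀(2.9/1.5) = 103.5 − 5.73 = 97.77 dB(A).
exhaust stack: 83.9 − 20·log₁₀(16.2/1.5) = 83.9 − 20.67 = 63.23 dB(A).
woodworking router: 92.5 − 20·log₁₀(13.8/1.5) = 92.5 − 19.28 = 73.22 dB(A).
Σ 10^(L/10) = 6.499e+09 → L_total = 10·log₁₀(6.499e+09) = 98.13 dB(A).

98.1 dB(A)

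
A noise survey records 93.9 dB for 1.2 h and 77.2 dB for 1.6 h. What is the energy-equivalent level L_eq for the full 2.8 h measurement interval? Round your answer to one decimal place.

L_eq = 10·log₁₀[(1/T)·Σ tᵢ·10^(Lᵢ/10)] with T = 2.8 h.
Σ tᵢ·10^(Lᵢ/10) = 1.2·10^(93.9/10) + 1.6·10^(77.2/10) = 3.030e+09.
L_eq = 10·log₁₀(3.030e+09/2.8) = 90.34 dB.

90.3 dB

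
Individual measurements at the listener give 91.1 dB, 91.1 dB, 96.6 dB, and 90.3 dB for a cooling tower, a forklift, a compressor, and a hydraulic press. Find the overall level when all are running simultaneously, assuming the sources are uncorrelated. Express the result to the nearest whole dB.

For uncorrelated sources the intensities add, so convert each level to linear form, sum, and take 10·log₁₀ of the total.
Σ 10^(L/10) = 10^(91.1/10) + 10^(91.1/10) + 10^(96.6/10) + 10^(90.3/10) = 8.219e+09.
L_total = 10·log₁₀(8.219e+09) = 99.15 dB.

99 dB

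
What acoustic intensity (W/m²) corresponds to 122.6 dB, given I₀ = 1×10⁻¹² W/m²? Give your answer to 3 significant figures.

1.82 W/m²

I/I₀ = 10^(122.6/10) = 1.82e+12, so I = 1.82e+12 × 10⁻¹² W/m².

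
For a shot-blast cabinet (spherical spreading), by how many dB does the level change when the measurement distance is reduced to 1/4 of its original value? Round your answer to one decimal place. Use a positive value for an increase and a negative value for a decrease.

A point source loses 6 dB per doubling of distance; generally ΔL = −20·log₁₀(r₂/r₁).
ΔL = −20·log₁₀(0.25) = +12.04 dB.

+12.0 dB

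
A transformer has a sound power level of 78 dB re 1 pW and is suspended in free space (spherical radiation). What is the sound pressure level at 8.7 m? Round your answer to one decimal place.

Free-field spherical radiation: L_p = L_w − 10·log₁₀(4π·r²), r = 8.7 m.
4π·r² = 951.1 m², 10·log₁₀ of that is 29.782 dB.
L_p = 78 − 29.782 = 48.22 dB.

48.2 dB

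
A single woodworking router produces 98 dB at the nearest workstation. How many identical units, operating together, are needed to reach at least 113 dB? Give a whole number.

32

N identical sources give L₁ + 10·log₁₀ N, so require 10·log₁₀ N ≥ 113 − 98 = 15.0 dB.
N ≥ 10^(15.0/10) = 31.623, so N = 32.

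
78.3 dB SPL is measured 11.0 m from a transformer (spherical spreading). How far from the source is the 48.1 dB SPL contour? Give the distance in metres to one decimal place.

356.0 m

Point-source spreading drops the level by 20·log₁₀(r₂/r₁); inverting, r₂/r₁ = 10^(ΔL/20).
r₂ = 11.0·10^((78.3−48.1)/20) = 11.0·10^(30.2/20) = 355.95 m.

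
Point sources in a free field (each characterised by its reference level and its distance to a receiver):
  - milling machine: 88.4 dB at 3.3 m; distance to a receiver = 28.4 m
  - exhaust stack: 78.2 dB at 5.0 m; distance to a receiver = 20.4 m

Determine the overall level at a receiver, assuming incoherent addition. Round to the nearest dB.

Apply inverse-square spreading to bring every level to the receiver, then sum 10^(L/10).
milling machine: 88.4 − 20·log₁₀(28.4/3.3) = 88.4 − 18.70 = 69.70 dB.
exhaust stack: 78.2 − 20·log₁₀(20.4/5.0) = 78.2 − 12.21 = 65.99 dB.
Σ 10^(L/10) = 1.331e+07 → L_total = 10·log₁₀(1.331e+07) = 71.24 dB.

71 dB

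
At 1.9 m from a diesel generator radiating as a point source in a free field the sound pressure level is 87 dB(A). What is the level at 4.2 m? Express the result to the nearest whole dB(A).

For a point source, L₂ = L₁ − 20·log₁₀(r₂/r₁).
L₂ = 87 − 20·log₁₀(4.2/1.9) = 87 − 6.890 = 80.11 dB(A).

80 dB(A)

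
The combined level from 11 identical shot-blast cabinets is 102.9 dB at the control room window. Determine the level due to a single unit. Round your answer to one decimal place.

92.5 dB

For N identical incoherent sources L_total = L₁ + 10·log₁₀ N, so L₁ = 102.9 − 10·log₁₀(11) = 102.9 − 10.414.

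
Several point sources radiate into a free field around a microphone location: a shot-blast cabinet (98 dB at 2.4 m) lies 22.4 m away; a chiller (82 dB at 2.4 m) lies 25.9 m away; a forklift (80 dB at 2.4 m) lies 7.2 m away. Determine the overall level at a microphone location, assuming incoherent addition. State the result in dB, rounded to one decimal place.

First find each source's level at the receiver (point-source: −20·log₁₀(r/r_ref)), then combine on an intensity basis.
shot-blast cabinet: 98 − 20·log₁₀(22.4/2.4) = 98 − 19.40 = 78.60 dB.
chiller: 82 − 20·log₁₀(25.9/2.4) = 82 − 20.66 = 61.34 dB.
forklift: 80 − 20·log₁₀(7.2/2.4) = 80 − 9.54 = 70.46 dB.
Σ 10^(L/10) = 8.490e+07 → L_total = 10·log₁₀(8.490e+07) = 79.29 dB.

79.3 dB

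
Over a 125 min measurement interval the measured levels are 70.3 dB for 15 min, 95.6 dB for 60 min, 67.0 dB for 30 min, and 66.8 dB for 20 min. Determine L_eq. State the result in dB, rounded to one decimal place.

92.4 dB

Weight each interval's intensity by its duration and average over T = 125 min:
Σ tᵢ·10^(Lᵢ/10) = 15·10^(70.3/10) + 60·10^(95.6/10) + 30·10^(67.0/10) + 20·10^(66.8/10) = 2.183e+11.
L_eq = 10·log₁₀(2.183e+11/125) = 92.42 dB.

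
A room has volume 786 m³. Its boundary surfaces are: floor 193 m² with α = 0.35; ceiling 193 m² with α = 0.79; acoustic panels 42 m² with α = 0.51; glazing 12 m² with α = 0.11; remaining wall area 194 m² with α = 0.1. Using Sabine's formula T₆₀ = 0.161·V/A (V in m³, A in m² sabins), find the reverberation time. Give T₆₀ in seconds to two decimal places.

A = Σ Sᵢαᵢ = 193·0.35 + 193·0.79 + 42·0.51 + 12·0.11 + 194·0.1 = 262.16 m².
T₆₀ = 0.161·V/A = 0.161·786/262.16 = 0.483 s.

0.48 s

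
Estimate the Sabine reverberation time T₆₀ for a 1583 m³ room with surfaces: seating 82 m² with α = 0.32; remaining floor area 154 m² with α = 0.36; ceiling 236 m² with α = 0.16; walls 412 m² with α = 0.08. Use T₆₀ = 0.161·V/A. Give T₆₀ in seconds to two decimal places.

1.67 s

A = Σ Sᵢαᵢ = 82·0.32 + 154·0.36 + 236·0.16 + 412·0.08 = 152.40 m².
T₆₀ = 0.161 × 1583 / 152.40 = 1.672 s.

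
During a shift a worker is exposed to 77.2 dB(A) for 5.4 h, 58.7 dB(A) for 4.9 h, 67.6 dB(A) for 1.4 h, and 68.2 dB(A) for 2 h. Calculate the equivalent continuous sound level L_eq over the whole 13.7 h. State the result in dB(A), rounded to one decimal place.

73.5 dB(A)

The energy average is taken in the linear domain: L_eq = 10·log₁₀[(Σ tᵢ·10^(Lᵢ/10))/T], T = 13.7 h.
Σ tᵢ·10^(Lᵢ/10) = 5.4·10^(77.2/10) + 4.9·10^(58.7/10) + 1.4·10^(67.6/10) + 2·10^(68.2/10) = 3.083e+08.
L_eq = 10·log₁₀(3.083e+08/13.7) = 73.52 dB(A).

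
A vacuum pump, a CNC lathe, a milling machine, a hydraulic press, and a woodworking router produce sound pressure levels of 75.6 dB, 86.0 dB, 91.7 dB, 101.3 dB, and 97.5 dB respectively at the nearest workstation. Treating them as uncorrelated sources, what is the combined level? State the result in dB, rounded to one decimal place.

For uncorrelated sources the intensities add, so convert each level to linear form, sum, and take 10·log₁₀ of the total.
Σ 10^(L/10) = 10^(75.6/10) + 10^(86.0/10) + 10^(91.7/10) + 10^(101.3/10) + 10^(97.5/10) = 2.103e+10.
L_total = 10·log₁₀(2.103e+10) = 103.23 dB.

103.2 dB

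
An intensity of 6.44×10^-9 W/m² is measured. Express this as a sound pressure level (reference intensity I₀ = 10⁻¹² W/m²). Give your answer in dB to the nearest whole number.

38 dB

I/I₀ = 6.44×10^-9/10⁻¹² = 6.44×10^3, and L = 10·log₁₀(I/I₀).
L = 10·(0.8089 + 3) = 38.09 dB.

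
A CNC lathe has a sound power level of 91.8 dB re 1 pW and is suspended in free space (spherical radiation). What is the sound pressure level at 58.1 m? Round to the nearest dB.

46 dB

The power spreads over a sphere of area 4π·r², so L_p = L_w − 10·log₁₀(4π·r²).
4π·r² = 4.242e+04 m², 10·log₁₀ of that is 46.276 dB.
L_p = 91.8 − 46.276 = 45.52 dB.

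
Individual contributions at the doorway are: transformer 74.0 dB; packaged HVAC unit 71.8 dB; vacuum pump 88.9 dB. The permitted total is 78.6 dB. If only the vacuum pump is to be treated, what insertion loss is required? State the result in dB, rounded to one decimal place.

13.8 dB

Fixed contribution from the other sources: Σ 10^(L/10) = 10^(74.0/10) + 10^(71.8/10) = 4.025e+07 (76.05 dB).
The limit corresponds to 10^(78.6/10) = 7.244e+07; subtracting the fixed part leaves 3.219e+07 for the vacuum pump, i.e. 75.08 dB.
Required insertion loss = 88.9 − 75.08 = 13.82 dB.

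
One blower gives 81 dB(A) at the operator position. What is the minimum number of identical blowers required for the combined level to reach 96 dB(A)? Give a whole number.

32

Need L₁ + 10·log₁₀ N ≥ 96, i.e. log₁₀ N ≥ 1.50.
N ≥ 10^(15.0/10) = 31.623, so N = 32.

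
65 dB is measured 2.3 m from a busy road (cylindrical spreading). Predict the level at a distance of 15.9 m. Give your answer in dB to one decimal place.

For a line source, L₂ = L₁ − 10·log₁₀(r₂/r₁).
L₂ = 65 − 10·log₁₀(15.9/2.3) = 65 − 8.397 = 56.60 dB.

56.6 dB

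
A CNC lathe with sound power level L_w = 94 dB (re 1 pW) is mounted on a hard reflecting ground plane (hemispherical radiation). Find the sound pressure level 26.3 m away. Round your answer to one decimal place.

L_p = L_w − 10·log₁₀(2π·r²) with r = 26.3 m.
2π·r² = 4346 m², 10·log₁₀ of that is 36.381 dB.
L_p = 94 − 36.381 = 57.62 dB.

57.6 dB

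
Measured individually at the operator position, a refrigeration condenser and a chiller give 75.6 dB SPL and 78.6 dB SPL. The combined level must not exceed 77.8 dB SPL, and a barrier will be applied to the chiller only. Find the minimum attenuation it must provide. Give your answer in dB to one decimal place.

Everything except the chiller sums to 10^(75.6/10) = 3.631e+07 in linear terms, 75.60 dB SPL.
To meet 77.8 dB SPL overall, the treated chiller may contribute at most 10^(77.8/10) − 3.631e+07 = 2.395e+07, i.e. 73.79 dB SPL.
Required insertion loss = 78.6 − 73.79 = 4.81 dB.

4.8 dB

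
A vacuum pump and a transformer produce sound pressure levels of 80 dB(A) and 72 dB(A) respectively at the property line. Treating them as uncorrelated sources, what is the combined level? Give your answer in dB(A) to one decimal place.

Incoherent sources combine by intensity addition: L_total = 10·log₁₀(Σ 10^(L_i/10)).
Σ 10^(L/10) = 10^(80/10) + 10^(72/10) = 1.158e+08.
L_total = 10·log₁₀(1.158e+08) = 80.64 dB(A).

80.6 dB(A)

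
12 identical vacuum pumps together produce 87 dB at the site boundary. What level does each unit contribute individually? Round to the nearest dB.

76 dB

Dividing the total intensity by 12 lowers the level by 10·log₁₀ 12 = 10.792 dB: L₁ = 87 − 10.792.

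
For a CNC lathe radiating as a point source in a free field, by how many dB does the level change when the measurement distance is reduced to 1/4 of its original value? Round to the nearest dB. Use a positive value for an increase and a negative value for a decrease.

+12 dB

A point source loses 6 dB per doubling of distance; generally ΔL = −20·log₁₀(r₂/r₁).
ΔL = −20·log₁₀(0.25) = +12.04 dB.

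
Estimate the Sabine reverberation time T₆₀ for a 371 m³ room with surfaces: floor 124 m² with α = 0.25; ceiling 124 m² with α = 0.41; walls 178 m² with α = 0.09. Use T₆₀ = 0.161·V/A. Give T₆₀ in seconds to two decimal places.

Total absorption A = 124·0.25 + 124·0.41 + 178·0.09 = 97.86 m² sabins.
T₆₀ = 0.161·V/A = 0.161·371/97.86 = 0.610 s.

0.61 s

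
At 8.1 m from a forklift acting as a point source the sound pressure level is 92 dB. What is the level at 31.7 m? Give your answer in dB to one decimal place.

Spherical spreading from a point source gives a 20·log₁₀(r₂/r₁) drop.
L₂ = 92 − 20·log₁₀(31.7/8.1) = 92 − 11.851 = 80.15 dB.

80.1 dB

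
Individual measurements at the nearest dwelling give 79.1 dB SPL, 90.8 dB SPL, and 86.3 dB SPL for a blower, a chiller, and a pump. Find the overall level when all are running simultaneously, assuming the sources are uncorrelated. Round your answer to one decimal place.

For uncorrelated sources the intensities add, so convert each level to linear form, sum, and take 10·log₁₀ of the total.
Σ 10^(L/10) = 10^(79.1/10) + 10^(90.8/10) + 10^(86.3/10) = 1.710e+09.
L_total = 10·log₁₀(1.710e+09) = 92.33 dB SPL.

92.3 dB SPL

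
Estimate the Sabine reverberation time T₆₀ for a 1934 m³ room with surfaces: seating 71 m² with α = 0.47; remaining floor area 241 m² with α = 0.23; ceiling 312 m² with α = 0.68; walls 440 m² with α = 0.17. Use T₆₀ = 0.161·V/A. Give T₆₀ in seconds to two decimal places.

0.83 s

A = Σ Sᵢαᵢ = 71·0.47 + 241·0.23 + 312·0.68 + 440·0.17 = 375.76 m².
T₆₀ = 0.161 × 1934 / 375.76 = 0.829 s.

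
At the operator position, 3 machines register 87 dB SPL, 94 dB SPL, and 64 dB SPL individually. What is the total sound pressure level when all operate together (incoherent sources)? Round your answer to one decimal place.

Incoherent sources combine by intensity addition: L_total = 10·log₁₀(Σ 10^(L_i/10)).
Σ 10^(L/10) = 10^(87/10) + 10^(94/10) + 10^(64/10) = 3.016e+09.
L_total = 10·log₁₀(3.016e+09) = 94.79 dB SPL.

94.8 dB SPL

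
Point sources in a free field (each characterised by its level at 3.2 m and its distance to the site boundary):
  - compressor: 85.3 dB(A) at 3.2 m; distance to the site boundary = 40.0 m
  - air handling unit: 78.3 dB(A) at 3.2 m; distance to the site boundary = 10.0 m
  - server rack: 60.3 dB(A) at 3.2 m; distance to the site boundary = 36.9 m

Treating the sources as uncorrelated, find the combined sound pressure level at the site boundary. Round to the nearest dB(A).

Propagate each source to the receiver with L = L_ref − 20·log₁₀(r/r_ref), then add intensities.
compressor: 85.3 − 20·log₁₀(40.0/3.2) = 85.3 − 21.94 = 63.36 dB(A).
air handling unit: 78.3 − 20·log₁₀(10.0/3.2) = 78.3 − 9.90 = 68.40 dB(A).
server rack: 60.3 − 20·log₁₀(36.9/3.2) = 60.3 − 21.24 = 39.06 dB(A).
Σ 10^(L/10) = 9.100e+06 → L_total = 10·log₁₀(9.100e+06) = 69.59 dB(A).

70 dB(A)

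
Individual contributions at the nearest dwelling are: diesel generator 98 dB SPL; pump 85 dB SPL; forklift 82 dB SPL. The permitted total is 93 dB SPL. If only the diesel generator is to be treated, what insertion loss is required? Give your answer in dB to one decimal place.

Fixed contribution from the other sources: Σ 10^(L/10) = 10^(85/10) + 10^(82/10) = 4.747e+08 (86.76 dB SPL).
To meet 93 dB SPL overall, the treated diesel generator may contribute at most 10^(93/10) − 4.747e+08 = 1.521e+09, i.e. 91.82 dB SPL.
So the diesel generator must be reduced from 98 to 91.82 dB SPL: IL = 6.18 dB.

6.2 dB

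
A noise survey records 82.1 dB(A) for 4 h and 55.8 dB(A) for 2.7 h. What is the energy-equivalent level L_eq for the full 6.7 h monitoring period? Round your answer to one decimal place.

Weight each interval's intensity by its duration and average over T = 6.7 h:
Σ tᵢ·10^(Lᵢ/10) = 4·10^(82.1/10) + 2.7·10^(55.8/10) = 6.498e+08.
L_eq = 10·log₁₀(6.498e+08/6.7) = 79.87 dB(A).

79.9 dB(A)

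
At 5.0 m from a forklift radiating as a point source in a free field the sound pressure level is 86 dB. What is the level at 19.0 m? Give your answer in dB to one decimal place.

74.4 dB

Spherical spreading from a point source gives a 20·log₁₀(r₂/r₁) drop.
L₂ = 86 − 20·log₁₀(19.0/5.0) = 86 − 11.596 = 74.40 dB.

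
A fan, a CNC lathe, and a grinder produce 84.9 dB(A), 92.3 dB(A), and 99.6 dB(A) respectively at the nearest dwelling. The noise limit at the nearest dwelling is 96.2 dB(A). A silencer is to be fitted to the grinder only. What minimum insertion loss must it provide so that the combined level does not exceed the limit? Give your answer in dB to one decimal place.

6.3 dB

The untreated sources together contribute 10^(84.9/10) + 10^(92.3/10) = 2.007e+09, i.e. 93.03 dB(A).
To meet 96.2 dB(A) overall, the treated grinder may contribute at most 10^(96.2/10) − 2.007e+09 = 2.161e+09, i.e. 93.35 dB(A).
So the grinder must be reduced from 99.6 to 93.35 dB(A): IL = 6.25 dB.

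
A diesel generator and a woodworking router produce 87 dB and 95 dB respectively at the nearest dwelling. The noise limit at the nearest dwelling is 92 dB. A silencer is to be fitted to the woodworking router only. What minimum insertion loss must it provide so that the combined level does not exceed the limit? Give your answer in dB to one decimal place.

4.7 dB

Fixed contribution from the other source: Σ 10^(L/10) = 10^(87/10) = 5.012e+08 (87.00 dB).
The limit corresponds to 10^(92/10) = 1.585e+09; subtracting the fixed part leaves 1.084e+09 for the woodworking router, i.e. 90.35 dB.
Required insertion loss = 95 − 90.35 = 4.65 dB.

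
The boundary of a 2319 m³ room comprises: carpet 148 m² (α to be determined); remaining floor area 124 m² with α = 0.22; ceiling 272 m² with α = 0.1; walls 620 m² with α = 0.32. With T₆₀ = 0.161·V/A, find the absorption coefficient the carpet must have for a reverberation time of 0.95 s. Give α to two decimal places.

From T₆₀ = 0.161·V/A, the target T₆₀ = 0.95 s needs A = 0.161·2319/0.95 = 393.01 m².
Absorption from the other surfaces = 124·0.22 + 272·0.1 + 620·0.32 = 252.88 m², so the carpet must supply 140.13 m² over 148 m².
α = 140.13/148 = 0.947.

0.95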